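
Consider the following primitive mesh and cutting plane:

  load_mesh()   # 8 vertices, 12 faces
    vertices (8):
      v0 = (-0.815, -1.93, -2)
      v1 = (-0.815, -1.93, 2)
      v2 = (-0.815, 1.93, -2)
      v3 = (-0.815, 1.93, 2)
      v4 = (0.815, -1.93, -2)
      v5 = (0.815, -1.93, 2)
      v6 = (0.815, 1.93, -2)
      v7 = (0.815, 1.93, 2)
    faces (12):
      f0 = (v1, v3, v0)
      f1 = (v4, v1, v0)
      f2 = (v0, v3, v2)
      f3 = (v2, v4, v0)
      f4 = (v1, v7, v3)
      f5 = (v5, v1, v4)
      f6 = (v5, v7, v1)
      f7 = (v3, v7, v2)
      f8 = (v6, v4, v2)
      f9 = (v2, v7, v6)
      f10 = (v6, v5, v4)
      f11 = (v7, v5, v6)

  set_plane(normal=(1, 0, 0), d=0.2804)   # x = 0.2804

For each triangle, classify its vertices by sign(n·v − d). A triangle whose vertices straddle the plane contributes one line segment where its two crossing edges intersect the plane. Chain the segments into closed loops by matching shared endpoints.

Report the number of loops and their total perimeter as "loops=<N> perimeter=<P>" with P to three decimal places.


loops=1 perimeter=15.720

Straddling triangles (8 of 12):
  (v4,v1,v0) [+--] → (0.2804, -1.93, -0.688098)–(0.2804, -1.93, -2)  len=1.3119
  (v2,v4,v0) [-+-] → (0.2804, -0.664015, -2)–(0.2804, -1.93, -2)  len=1.2660
  (v1,v7,v3) [-+-] → (0.2804, 0.664015, 2)–(0.2804, 1.93, 2)  len=1.2660
  (v5,v1,v4) [+-+] → (0.2804, -1.93, 2)–(0.2804, -1.93, -0.688098)  len=2.6881
  (v5,v7,v1) [++-] → (0.2804, 0.664015, 2)–(0.2804, -1.93, 2)  len=2.5940
  (v3,v7,v2) [-+-] → (0.2804, 1.93, 2)–(0.2804, 1.93, 0.688098)  len=1.3119
  (v6,v4,v2) [++-] → (0.2804, -0.664015, -2)–(0.2804, 1.93, -2)  len=2.5940
  (v2,v7,v6) [-++] → (0.2804, 1.93, 0.688098)–(0.2804, 1.93, -2)  len=2.6881

Chained into 1 loop(s):
  loop 1: 8 segments, perimeter = 15.7200
Total perimeter = 15.720


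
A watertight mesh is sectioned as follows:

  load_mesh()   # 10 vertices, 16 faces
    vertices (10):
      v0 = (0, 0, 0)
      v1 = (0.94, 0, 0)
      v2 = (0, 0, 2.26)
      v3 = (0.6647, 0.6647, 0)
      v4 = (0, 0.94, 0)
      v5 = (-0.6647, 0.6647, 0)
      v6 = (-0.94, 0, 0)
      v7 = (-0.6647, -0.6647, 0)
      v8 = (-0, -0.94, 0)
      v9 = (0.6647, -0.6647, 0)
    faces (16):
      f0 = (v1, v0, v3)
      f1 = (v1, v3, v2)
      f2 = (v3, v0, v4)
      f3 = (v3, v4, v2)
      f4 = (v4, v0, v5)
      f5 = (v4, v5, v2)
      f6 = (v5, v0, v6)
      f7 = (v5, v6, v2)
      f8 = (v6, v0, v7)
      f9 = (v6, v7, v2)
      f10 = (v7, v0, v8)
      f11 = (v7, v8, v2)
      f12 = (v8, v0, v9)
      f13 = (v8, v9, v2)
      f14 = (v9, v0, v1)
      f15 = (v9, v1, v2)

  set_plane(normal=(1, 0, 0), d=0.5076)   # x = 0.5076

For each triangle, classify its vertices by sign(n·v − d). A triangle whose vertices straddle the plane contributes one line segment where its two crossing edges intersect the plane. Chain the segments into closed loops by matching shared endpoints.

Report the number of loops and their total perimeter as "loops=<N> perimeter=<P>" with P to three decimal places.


loops=1 perimeter=4.049

Straddling triangles (8 of 16):
  (v1,v0,v3) [+-+] → (0.5076, 0, 0)–(0.5076, 0.5076, 0)  len=0.5076
  (v1,v3,v2) [++-] → (0.5076, 0.5076, 0.534145)–(0.5076, 0, 1.0396)  len=0.7163
  (v3,v0,v4) [+--] → (0.5076, 0.5076, 0)–(0.5076, 0.729766, 0)  len=0.2222
  (v3,v4,v2) [+--] → (0.5076, 0.729766, 0)–(0.5076, 0.5076, 0.534145)  len=0.5785
  (v8,v0,v9) [--+] → (0.5076, -0.5076, 0)–(0.5076, -0.729766, 0)  len=0.2222
  (v8,v9,v2) [-+-] → (0.5076, -0.729766, 0)–(0.5076, -0.5076, 0.534145)  len=0.5785
  (v9,v0,v1) [+-+] → (0.5076, -0.5076, 0)–(0.5076, 0, 0)  len=0.5076
  (v9,v1,v2) [++-] → (0.5076, 0, 1.0396)–(0.5076, -0.5076, 0.534145)  len=0.7163

Chained into 1 loop(s):
  loop 1: 8 segments, perimeter = 4.0492
Total perimeter = 4.049


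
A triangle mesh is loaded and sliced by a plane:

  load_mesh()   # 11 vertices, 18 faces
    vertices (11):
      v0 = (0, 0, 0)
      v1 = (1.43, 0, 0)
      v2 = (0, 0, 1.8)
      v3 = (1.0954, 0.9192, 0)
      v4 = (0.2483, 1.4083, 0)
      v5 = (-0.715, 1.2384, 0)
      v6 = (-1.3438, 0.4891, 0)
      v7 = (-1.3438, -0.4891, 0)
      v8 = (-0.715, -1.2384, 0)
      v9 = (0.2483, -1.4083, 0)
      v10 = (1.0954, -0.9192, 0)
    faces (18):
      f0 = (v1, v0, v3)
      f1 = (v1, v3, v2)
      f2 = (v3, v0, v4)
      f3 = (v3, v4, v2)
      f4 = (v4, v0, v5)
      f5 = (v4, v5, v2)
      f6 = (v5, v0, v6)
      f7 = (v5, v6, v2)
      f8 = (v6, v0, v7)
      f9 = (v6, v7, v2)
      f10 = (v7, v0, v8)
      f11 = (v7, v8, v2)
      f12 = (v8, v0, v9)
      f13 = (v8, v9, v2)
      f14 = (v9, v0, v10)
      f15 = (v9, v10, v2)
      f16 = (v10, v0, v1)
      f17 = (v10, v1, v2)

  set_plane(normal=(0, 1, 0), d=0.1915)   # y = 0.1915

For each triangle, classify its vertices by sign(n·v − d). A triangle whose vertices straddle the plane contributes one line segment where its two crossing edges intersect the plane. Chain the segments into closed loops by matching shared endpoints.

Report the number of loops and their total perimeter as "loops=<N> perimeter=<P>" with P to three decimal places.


loops=1 perimeter=6.868

Straddling triangles (10 of 18):
  (v1,v0,v3) [--+] → (0.228208, 0.1915, 0)–(1.36029, 0.1915, 0)  len=1.1321
  (v1,v3,v2) [-+-] → (1.36029, 0.1915, 0)–(0.228208, 0.1915, 1.425)  len=1.8200
  (v3,v0,v4) [+-+] → (0.228208, 0.1915, 0)–(0.0337637, 0.1915, 0)  len=0.1944
  (v3,v4,v2) [++-] → (0.0337637, 0.1915, 1.55524)–(0.228208, 0.1915, 1.425)  len=0.2340
  (v4,v0,v5) [+-+] → (0.0337637, 0.1915, 0)–(-0.110564, 0.1915, 0)  len=0.1443
  (v4,v5,v2) [++-] → (-0.110564, 0.1915, 1.52166)–(0.0337637, 0.1915, 1.55524)  len=0.1482
  (v5,v0,v6) [+-+] → (-0.110564, 0.1915, 0)–(-0.526145, 0.1915, 0)  len=0.4156
  (v5,v6,v2) [++-] → (-0.526145, 0.1915, 1.09524)–(-0.110564, 0.1915, 1.52166)  len=0.5954
  (v6,v0,v7) [+--] → (-0.526145, 0.1915, 0)–(-1.3438, 0.1915, 0)  len=0.8177
  (v6,v7,v2) [+--] → (-1.3438, 0.1915, 0)–(-0.526145, 0.1915, 1.09524)  len=1.3668

Chained into 1 loop(s):
  loop 1: 10 segments, perimeter = 6.8685
Total perimeter = 6.868


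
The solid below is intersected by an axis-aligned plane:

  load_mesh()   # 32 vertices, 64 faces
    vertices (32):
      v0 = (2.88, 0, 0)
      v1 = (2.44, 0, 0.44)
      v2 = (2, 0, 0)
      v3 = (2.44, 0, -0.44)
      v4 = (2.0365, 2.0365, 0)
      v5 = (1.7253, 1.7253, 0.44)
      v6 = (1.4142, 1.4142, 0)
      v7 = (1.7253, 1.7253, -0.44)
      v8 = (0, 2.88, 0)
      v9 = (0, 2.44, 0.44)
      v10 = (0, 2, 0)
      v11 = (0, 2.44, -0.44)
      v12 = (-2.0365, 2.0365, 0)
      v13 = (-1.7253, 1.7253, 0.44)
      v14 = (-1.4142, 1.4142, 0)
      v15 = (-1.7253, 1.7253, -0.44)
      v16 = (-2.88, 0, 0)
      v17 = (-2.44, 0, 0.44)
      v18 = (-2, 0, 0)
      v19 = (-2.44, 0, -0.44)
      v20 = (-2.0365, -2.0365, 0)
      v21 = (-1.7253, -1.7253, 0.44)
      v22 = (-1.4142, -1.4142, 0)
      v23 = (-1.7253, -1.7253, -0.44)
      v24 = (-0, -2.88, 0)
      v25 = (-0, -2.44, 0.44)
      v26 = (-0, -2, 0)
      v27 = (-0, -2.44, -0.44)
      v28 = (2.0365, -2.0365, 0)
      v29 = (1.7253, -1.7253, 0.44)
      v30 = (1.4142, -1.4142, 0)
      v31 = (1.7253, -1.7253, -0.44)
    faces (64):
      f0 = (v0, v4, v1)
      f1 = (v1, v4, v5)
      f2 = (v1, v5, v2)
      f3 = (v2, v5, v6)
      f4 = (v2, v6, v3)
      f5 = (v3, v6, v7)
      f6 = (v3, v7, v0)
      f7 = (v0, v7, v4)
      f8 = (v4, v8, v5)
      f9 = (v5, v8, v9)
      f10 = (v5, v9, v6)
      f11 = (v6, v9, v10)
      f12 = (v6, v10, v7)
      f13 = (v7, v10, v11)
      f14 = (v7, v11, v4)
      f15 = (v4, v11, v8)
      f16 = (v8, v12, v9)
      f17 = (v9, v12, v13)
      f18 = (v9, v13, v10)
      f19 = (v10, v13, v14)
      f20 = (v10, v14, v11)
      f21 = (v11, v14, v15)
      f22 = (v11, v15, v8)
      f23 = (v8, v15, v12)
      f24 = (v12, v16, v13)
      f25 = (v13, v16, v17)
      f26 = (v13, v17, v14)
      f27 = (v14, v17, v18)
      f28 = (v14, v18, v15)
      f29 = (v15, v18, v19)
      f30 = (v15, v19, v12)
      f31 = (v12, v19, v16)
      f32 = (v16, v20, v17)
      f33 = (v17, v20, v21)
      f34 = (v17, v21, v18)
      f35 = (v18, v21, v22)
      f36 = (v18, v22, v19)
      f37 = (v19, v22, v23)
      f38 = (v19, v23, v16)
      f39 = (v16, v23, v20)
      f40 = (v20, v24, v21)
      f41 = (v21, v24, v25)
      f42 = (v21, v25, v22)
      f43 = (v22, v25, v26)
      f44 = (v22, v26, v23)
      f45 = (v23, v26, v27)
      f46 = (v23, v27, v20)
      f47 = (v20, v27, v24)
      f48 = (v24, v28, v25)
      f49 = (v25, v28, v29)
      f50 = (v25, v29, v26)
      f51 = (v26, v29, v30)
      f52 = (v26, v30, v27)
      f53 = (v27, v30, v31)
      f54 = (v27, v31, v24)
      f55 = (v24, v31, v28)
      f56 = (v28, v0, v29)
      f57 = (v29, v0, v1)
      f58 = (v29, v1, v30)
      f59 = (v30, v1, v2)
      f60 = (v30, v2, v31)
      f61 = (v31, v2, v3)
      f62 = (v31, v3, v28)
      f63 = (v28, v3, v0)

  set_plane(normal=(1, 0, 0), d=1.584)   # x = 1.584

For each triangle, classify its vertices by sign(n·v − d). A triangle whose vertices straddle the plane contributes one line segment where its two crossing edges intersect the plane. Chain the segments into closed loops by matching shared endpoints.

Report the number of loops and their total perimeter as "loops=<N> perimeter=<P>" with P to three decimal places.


loops=2 perimeter=6.130

Straddling triangles (20 of 64):
  (v2,v5,v6) [++-] → (1.584, 1.584, 0.240154)–(1.584, 1.00428, 0)  len=0.6275
  (v2,v6,v3) [+-+] → (1.584, 1.00428, 0)–(1.584, 1.18011, -0.0728329)  len=0.1903
  (v3,v6,v7) [+-+] → (1.584, 1.18011, -0.0728329)–(1.584, 1.584, -0.240154)  len=0.4372
  (v4,v8,v5) [+-+] → (1.584, 2.22392, 0)–(1.584, 1.81987, 0.403965)  len=0.5714
  (v5,v8,v9) [+--] → (1.584, 1.81987, 0.403965)–(1.584, 1.78383, 0.44)  len=0.0510
  (v5,v9,v6) [+--] → (1.584, 1.78383, 0.44)–(1.584, 1.584, 0.240154)  len=0.2826
  (v6,v10,v7) [--+] → (1.584, 1.7478, -0.403965)–(1.584, 1.584, -0.240154)  len=0.2317
  (v7,v10,v11) [+--] → (1.584, 1.7478, -0.403965)–(1.584, 1.78383, -0.44)  len=0.0510
  (v7,v11,v4) [+-+] → (1.584, 1.78383, -0.44)–(1.584, 2.12616, -0.0977658)  len=0.4841
  (v4,v11,v8) [+--] → (1.584, 2.12616, -0.0977658)–(1.584, 2.22392, 0)  len=0.1383
  (v24,v28,v25) [-+-] → (1.584, -2.22392, 0)–(1.584, -2.12616, 0.0977658)  len=0.1383
  (v25,v28,v29) [-++] → (1.584, -2.12616, 0.0977658)–(1.584, -1.78383, 0.44)  len=0.4841
  (v25,v29,v26) [-+-] → (1.584, -1.78383, 0.44)–(1.584, -1.7478, 0.403965)  len=0.0510
  (v26,v29,v30) [-+-] → (1.584, -1.7478, 0.403965)–(1.584, -1.584, 0.240154)  len=0.2317
  (v27,v30,v31) [--+] → (1.584, -1.584, -0.240154)–(1.584, -1.78383, -0.44)  len=0.2826
  (v27,v31,v24) [-+-] → (1.584, -1.78383, -0.44)–(1.584, -1.81987, -0.403965)  len=0.0510
  (v24,v31,v28) [-++] → (1.584, -1.81987, -0.403965)–(1.584, -2.22392, 0)  len=0.5714
  (v29,v1,v30) [++-] → (1.584, -1.18011, 0.0728329)–(1.584, -1.584, 0.240154)  len=0.4372
  (v30,v1,v2) [-++] → (1.584, -1.18011, 0.0728329)–(1.584, -1.00428, 0)  len=0.1903
  (v30,v2,v31) [-++] → (1.584, -1.00428, 0)–(1.584, -1.584, -0.240154)  len=0.6275

Chained into 2 loop(s):
  loop 1: 10 segments, perimeter = 3.0649
  loop 2: 10 segments, perimeter = 3.0649
Total perimeter = 6.130


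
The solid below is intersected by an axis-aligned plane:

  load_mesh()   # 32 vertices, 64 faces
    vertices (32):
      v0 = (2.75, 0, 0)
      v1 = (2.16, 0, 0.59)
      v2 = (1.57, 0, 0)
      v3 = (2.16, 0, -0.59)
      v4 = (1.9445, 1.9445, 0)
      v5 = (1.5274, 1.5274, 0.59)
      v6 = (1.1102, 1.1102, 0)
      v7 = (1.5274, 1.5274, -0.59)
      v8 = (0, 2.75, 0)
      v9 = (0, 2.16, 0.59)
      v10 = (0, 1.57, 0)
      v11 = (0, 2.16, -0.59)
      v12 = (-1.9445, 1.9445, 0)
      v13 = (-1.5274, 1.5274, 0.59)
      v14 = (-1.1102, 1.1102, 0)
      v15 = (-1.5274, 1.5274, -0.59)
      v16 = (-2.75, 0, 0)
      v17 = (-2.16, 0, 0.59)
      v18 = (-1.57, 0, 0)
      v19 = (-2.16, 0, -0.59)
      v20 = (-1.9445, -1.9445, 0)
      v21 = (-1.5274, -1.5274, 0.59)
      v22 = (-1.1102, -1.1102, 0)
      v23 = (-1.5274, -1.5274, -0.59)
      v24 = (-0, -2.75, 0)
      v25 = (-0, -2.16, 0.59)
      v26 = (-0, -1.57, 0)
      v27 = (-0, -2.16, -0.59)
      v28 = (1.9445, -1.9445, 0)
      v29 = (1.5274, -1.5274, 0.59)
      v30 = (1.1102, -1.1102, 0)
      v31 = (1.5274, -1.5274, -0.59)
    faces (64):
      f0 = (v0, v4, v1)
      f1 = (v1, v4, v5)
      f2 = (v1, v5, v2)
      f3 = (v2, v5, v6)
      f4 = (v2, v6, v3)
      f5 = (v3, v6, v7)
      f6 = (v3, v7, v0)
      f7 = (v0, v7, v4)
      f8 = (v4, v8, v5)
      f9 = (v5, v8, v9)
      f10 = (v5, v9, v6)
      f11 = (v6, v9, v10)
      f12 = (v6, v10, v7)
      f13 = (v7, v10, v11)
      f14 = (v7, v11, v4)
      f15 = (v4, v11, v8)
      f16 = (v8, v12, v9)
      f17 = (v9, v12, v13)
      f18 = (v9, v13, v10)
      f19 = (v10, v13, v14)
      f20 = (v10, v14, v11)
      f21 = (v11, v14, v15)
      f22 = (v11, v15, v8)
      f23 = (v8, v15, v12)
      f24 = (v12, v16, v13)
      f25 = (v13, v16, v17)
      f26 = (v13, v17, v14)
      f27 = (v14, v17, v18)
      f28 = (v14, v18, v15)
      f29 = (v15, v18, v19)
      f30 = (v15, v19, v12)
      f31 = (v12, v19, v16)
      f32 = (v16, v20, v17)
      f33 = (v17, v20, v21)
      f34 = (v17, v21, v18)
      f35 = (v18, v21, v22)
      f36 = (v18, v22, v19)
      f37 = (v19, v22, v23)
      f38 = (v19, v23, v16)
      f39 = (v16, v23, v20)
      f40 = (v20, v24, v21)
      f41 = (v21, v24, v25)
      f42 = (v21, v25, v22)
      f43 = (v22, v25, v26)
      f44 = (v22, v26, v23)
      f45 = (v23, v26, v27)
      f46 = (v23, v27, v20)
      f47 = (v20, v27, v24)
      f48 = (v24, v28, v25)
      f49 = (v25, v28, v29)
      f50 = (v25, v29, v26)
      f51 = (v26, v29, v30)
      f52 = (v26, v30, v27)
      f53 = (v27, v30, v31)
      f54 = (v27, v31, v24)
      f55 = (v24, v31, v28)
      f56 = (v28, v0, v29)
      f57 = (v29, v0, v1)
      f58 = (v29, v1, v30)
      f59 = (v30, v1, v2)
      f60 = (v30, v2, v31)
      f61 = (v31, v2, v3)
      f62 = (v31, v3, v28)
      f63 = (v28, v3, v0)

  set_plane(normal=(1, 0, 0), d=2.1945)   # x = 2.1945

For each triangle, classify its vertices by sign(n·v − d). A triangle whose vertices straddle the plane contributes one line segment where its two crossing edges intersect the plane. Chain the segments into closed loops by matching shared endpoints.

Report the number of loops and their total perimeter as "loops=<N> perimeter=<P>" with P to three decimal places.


Straddling triangles (6 of 64):
  (v0,v4,v1) [+--] → (2.1945, 1.34099, 0)–(2.1945, 0, 0.5555)  len=1.4515
  (v3,v7,v0) [--+] → (2.1945, 0.693989, -0.268072)–(2.1945, 0, -0.5555)  len=0.7512
  (v0,v7,v4) [+--] → (2.1945, 0.693989, -0.268072)–(2.1945, 1.34099, 0)  len=0.7003
  (v28,v0,v29) [-+-] → (2.1945, -1.34099, 0)–(2.1945, -0.693989, 0.268072)  len=0.7003
  (v29,v0,v1) [-+-] → (2.1945, -0.693989, 0.268072)–(2.1945, 0, 0.5555)  len=0.7512
  (v28,v3,v0) [--+] → (2.1945, 0, -0.5555)–(2.1945, -1.34099, 0)  len=1.4515

Chained into 1 loop(s):
  loop 1: 6 segments, perimeter = 5.8060
Total perimeter = 5.806

loops=1 perimeter=5.806


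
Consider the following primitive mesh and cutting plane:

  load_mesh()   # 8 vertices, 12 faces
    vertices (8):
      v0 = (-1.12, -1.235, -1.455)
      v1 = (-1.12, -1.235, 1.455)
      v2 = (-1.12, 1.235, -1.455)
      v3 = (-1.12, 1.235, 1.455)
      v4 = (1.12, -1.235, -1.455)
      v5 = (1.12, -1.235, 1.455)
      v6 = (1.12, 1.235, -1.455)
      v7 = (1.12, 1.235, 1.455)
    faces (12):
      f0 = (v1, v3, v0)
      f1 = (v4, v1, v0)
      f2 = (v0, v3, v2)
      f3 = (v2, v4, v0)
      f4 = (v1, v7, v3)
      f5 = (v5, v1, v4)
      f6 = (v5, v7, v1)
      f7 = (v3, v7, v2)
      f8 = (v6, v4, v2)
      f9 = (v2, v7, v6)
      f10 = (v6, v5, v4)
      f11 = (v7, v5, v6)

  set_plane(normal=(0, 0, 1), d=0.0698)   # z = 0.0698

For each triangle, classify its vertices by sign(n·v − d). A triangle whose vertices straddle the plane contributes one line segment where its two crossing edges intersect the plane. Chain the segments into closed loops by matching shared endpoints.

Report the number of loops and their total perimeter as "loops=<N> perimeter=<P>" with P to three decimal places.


Straddling triangles (8 of 12):
  (v1,v3,v0) [++-] → (-1.12, 0.059246, 0.0698)–(-1.12, -1.235, 0.0698)  len=1.2942
  (v4,v1,v0) [-+-] → (-0.0537292, -1.235, 0.0698)–(-1.12, -1.235, 0.0698)  len=1.0663
  (v0,v3,v2) [-+-] → (-1.12, 0.059246, 0.0698)–(-1.12, 1.235, 0.0698)  len=1.1758
  (v5,v1,v4) [++-] → (-0.0537292, -1.235, 0.0698)–(1.12, -1.235, 0.0698)  len=1.1737
  (v3,v7,v2) [++-] → (0.0537292, 1.235, 0.0698)–(-1.12, 1.235, 0.0698)  len=1.1737
  (v2,v7,v6) [-+-] → (0.0537292, 1.235, 0.0698)–(1.12, 1.235, 0.0698)  len=1.0663
  (v6,v5,v4) [-+-] → (1.12, -0.059246, 0.0698)–(1.12, -1.235, 0.0698)  len=1.1758
  (v7,v5,v6) [++-] → (1.12, -0.059246, 0.0698)–(1.12, 1.235, 0.0698)  len=1.2942

Chained into 1 loop(s):
  loop 1: 8 segments, perimeter = 9.4200
Total perimeter = 9.420

loops=1 perimeter=9.420


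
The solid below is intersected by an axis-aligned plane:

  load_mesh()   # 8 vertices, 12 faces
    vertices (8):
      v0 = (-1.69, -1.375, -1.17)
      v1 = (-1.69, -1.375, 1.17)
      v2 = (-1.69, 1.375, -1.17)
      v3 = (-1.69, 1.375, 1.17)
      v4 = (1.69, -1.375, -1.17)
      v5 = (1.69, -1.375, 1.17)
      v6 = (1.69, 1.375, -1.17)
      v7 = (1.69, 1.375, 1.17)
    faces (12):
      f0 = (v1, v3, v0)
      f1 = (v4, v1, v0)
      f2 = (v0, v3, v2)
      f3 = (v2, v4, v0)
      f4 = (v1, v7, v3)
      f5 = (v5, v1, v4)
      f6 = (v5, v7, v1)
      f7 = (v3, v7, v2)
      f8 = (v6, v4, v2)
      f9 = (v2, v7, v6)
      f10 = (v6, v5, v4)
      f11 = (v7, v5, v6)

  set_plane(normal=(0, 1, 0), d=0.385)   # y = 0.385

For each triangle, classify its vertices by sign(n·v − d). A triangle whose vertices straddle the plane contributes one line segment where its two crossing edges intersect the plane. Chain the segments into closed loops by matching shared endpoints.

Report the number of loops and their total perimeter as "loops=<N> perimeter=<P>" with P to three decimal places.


Straddling triangles (8 of 12):
  (v1,v3,v0) [-+-] → (-1.69, 0.385, 1.17)–(-1.69, 0.385, 0.3276)  len=0.8424
  (v0,v3,v2) [-++] → (-1.69, 0.385, 0.3276)–(-1.69, 0.385, -1.17)  len=1.4976
  (v2,v4,v0) [+--] → (-0.4732, 0.385, -1.17)–(-1.69, 0.385, -1.17)  len=1.2168
  (v1,v7,v3) [-++] → (0.4732, 0.385, 1.17)–(-1.69, 0.385, 1.17)  len=2.1632
  (v5,v7,v1) [-+-] → (1.69, 0.385, 1.17)–(0.4732, 0.385, 1.17)  len=1.2168
  (v6,v4,v2) [+-+] → (1.69, 0.385, -1.17)–(-0.4732, 0.385, -1.17)  len=2.1632
  (v6,v5,v4) [+--] → (1.69, 0.385, -0.3276)–(1.69, 0.385, -1.17)  len=0.8424
  (v7,v5,v6) [+-+] → (1.69, 0.385, 1.17)–(1.69, 0.385, -0.3276)  len=1.4976

Chained into 1 loop(s):
  loop 1: 8 segments, perimeter = 11.4400
Total perimeter = 11.440

loops=1 perimeter=11.440


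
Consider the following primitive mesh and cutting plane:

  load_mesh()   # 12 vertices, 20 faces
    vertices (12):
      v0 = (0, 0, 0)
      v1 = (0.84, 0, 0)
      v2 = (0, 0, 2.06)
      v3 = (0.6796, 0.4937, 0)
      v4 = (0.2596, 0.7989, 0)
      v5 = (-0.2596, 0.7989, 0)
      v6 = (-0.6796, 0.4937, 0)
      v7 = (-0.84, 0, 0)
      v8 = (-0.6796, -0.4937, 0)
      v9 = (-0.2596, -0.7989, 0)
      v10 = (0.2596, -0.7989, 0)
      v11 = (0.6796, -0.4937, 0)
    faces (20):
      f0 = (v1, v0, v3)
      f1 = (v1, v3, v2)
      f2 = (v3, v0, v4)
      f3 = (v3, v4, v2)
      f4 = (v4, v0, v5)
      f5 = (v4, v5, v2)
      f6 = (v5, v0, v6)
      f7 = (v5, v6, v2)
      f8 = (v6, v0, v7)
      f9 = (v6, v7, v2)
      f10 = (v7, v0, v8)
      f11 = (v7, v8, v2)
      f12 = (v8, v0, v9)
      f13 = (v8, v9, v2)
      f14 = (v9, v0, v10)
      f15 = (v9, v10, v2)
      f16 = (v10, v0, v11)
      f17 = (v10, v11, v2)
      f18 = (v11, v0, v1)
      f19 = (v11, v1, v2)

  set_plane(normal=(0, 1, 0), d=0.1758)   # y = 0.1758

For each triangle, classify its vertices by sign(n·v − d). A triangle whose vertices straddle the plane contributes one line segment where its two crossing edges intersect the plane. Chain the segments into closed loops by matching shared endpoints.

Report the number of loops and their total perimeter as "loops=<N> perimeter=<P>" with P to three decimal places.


loops=1 perimeter=5.216

Straddling triangles (10 of 20):
  (v1,v0,v3) [--+] → (0.241997, 0.1758, 0)–(0.782884, 0.1758, 0)  len=0.5409
  (v1,v3,v2) [-+-] → (0.782884, 0.1758, 0)–(0.241997, 0.1758, 1.32646)  len=1.4325
  (v3,v0,v4) [+-+] → (0.241997, 0.1758, 0)–(0.0571256, 0.1758, 0)  len=0.1849
  (v3,v4,v2) [++-] → (0.0571256, 0.1758, 1.60669)–(0.241997, 0.1758, 1.32646)  len=0.3357
  (v4,v0,v5) [+-+] → (0.0571256, 0.1758, 0)–(-0.0571256, 0.1758, 0)  len=0.1143
  (v4,v5,v2) [++-] → (-0.0571256, 0.1758, 1.60669)–(0.0571256, 0.1758, 1.60669)  len=0.1143
  (v5,v0,v6) [+-+] → (-0.0571256, 0.1758, 0)–(-0.241997, 0.1758, 0)  len=0.1849
  (v5,v6,v2) [++-] → (-0.241997, 0.1758, 1.32646)–(-0.0571256, 0.1758, 1.60669)  len=0.3357
  (v6,v0,v7) [+--] → (-0.241997, 0.1758, 0)–(-0.782884, 0.1758, 0)  len=0.5409
  (v6,v7,v2) [+--] → (-0.782884, 0.1758, 0)–(-0.241997, 0.1758, 1.32646)  len=1.4325

Chained into 1 loop(s):
  loop 1: 10 segments, perimeter = 5.2165
Total perimeter = 5.216


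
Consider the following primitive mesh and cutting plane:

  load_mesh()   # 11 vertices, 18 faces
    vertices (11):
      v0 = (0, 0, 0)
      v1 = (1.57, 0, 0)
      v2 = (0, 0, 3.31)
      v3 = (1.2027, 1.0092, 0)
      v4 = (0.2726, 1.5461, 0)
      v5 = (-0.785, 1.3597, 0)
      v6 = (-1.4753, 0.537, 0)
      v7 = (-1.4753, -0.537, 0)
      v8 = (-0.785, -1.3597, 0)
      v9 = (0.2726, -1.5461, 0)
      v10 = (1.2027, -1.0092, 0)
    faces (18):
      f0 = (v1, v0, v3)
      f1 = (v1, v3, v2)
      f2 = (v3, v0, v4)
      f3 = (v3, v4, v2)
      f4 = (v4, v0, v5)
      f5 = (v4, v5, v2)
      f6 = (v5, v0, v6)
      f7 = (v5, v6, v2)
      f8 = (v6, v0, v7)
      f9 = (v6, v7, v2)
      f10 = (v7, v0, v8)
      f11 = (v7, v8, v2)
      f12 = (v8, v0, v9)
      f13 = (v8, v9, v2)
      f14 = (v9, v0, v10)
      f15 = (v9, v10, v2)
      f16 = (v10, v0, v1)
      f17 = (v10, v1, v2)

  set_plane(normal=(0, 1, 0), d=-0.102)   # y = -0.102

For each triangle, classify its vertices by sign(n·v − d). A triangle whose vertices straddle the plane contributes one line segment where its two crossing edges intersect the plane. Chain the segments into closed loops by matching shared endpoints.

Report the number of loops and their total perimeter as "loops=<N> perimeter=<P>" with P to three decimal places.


Straddling triangles (10 of 18):
  (v6,v0,v7) [++-] → (-0.280225, -0.102, 0)–(-1.4753, -0.102, 0)  len=1.1951
  (v6,v7,v2) [+-+] → (-1.4753, -0.102, 0)–(-0.280225, -0.102, 2.68128)  len=2.9356
  (v7,v0,v8) [-+-] → (-0.280225, -0.102, 0)–(-0.058888, -0.102, 0)  len=0.2213
  (v7,v8,v2) [--+] → (-0.058888, -0.102, 3.0617)–(-0.280225, -0.102, 2.68128)  len=0.4401
  (v8,v0,v9) [-+-] → (-0.058888, -0.102, 0)–(0.0179841, -0.102, 0)  len=0.0769
  (v8,v9,v2) [--+] → (0.0179841, -0.102, 3.09163)–(-0.058888, -0.102, 3.0617)  len=0.0825
  (v9,v0,v10) [-+-] → (0.0179841, -0.102, 0)–(0.121557, -0.102, 0)  len=0.1036
  (v9,v10,v2) [--+] → (0.121557, -0.102, 2.97546)–(0.0179841, -0.102, 3.09163)  len=0.1556
  (v10,v0,v1) [-++] → (0.121557, -0.102, 0)–(1.53288, -0.102, 0)  len=1.4113
  (v10,v1,v2) [-++] → (1.53288, -0.102, 0)–(0.121557, -0.102, 2.97546)  len=3.2932

Chained into 1 loop(s):
  loop 1: 10 segments, perimeter = 9.9152
Total perimeter = 9.915

loops=1 perimeter=9.915


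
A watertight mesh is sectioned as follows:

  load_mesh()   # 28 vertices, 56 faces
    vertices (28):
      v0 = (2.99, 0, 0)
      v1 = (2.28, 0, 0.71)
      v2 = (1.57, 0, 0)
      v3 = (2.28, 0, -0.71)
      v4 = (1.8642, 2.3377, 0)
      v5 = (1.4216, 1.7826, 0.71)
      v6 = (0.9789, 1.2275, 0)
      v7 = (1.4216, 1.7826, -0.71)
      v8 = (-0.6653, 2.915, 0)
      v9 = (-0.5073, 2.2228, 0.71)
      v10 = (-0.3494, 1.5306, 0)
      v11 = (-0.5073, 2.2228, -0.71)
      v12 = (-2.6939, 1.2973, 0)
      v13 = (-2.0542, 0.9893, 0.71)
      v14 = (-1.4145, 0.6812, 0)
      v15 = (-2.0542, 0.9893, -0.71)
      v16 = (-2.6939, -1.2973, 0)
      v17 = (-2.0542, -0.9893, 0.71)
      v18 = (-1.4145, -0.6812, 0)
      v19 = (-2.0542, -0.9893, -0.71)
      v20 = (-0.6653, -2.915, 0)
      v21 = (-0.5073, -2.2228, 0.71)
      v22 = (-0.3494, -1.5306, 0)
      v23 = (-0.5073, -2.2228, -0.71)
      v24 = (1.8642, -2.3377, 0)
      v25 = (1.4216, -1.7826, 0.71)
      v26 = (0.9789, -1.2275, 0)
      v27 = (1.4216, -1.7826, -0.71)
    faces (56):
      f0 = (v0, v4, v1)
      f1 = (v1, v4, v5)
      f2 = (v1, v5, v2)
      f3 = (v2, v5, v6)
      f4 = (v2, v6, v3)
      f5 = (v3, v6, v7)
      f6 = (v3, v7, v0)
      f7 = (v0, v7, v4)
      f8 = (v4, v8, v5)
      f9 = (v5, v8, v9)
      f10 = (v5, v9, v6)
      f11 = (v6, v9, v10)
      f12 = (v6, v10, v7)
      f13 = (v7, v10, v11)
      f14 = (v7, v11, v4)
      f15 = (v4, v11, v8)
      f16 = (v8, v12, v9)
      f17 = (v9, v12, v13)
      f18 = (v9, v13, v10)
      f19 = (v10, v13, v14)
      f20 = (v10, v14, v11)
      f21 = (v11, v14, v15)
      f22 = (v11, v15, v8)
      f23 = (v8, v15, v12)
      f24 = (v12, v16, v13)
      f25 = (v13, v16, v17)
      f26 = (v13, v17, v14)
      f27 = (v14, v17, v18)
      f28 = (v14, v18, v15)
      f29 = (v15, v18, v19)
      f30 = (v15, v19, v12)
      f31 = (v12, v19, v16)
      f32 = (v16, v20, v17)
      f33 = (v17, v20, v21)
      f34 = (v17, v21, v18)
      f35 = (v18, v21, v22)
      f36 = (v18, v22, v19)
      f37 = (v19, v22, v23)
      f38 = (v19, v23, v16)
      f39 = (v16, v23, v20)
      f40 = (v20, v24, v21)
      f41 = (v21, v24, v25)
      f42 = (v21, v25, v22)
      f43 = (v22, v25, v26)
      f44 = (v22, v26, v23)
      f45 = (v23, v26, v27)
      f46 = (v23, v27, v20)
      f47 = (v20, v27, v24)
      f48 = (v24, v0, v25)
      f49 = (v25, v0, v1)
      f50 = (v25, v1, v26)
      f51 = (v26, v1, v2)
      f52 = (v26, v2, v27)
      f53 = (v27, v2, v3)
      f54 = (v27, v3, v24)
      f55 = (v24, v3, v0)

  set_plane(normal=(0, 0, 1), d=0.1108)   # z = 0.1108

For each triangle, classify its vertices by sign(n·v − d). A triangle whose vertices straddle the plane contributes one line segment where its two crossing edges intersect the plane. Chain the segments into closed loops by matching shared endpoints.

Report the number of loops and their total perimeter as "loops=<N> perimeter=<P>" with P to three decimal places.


Straddling triangles (28 of 56):
  (v0,v4,v1) [--+] → (1.92909, 1.97289, 0.1108)–(2.8792, 0, 0.1108)  len=2.1897
  (v1,v4,v5) [+-+] → (1.92909, 1.97289, 0.1108)–(1.79513, 2.25107, 0.1108)  len=0.3088
  (v1,v5,v2) [++-] → (1.54684, 0.278186, 0.1108)–(1.6808, 0, 0.1108)  len=0.3088
  (v2,v5,v6) [-+-] → (1.54684, 0.278186, 0.1108)–(1.04799, 1.31413, 0.1108)  len=1.1498
  (v4,v8,v5) [--+] → (-0.339626, 2.73828, 0.1108)–(1.79513, 2.25107, 0.1108)  len=2.1896
  (v5,v8,v9) [+-+] → (-0.339626, 2.73828, 0.1108)–(-0.640643, 2.80698, 0.1108)  len=0.3088
  (v5,v9,v6) [++-] → (0.746969, 1.38282, 0.1108)–(1.04799, 1.31413, 0.1108)  len=0.3088
  (v6,v9,v10) [-+-] → (0.746969, 1.38282, 0.1108)–(-0.374041, 1.63862, 0.1108)  len=1.1498
  (v8,v12,v9) [--+] → (-2.35267, 1.44173, 0.1108)–(-0.640643, 2.80698, 0.1108)  len=2.1897
  (v9,v12,v13) [+-+] → (-2.35267, 1.44173, 0.1108)–(-2.59407, 1.24923, 0.1108)  len=0.3088
  (v9,v13,v10) [++-] → (-0.615445, 1.44613, 0.1108)–(-0.374041, 1.63862, 0.1108)  len=0.3088
  (v10,v13,v14) [-+-] → (-0.615445, 1.44613, 0.1108)–(-1.51433, 0.729281, 0.1108)  len=1.1497
  (v12,v16,v13) [--+] → (-2.59407, -0.940462, 0.1108)–(-2.59407, 1.24923, 0.1108)  len=2.1897
  (v13,v16,v17) [+-+] → (-2.59407, -0.940462, 0.1108)–(-2.59407, -1.24923, 0.1108)  len=0.3088
  (v13,v17,v14) [++-] → (-1.51433, 0.420508, 0.1108)–(-1.51433, 0.729281, 0.1108)  len=0.3088
  (v14,v17,v18) [-+-] → (-1.51433, 0.420508, 0.1108)–(-1.51433, -0.729281, 0.1108)  len=1.1498
  (v16,v20,v17) [--+] → (-0.882047, -2.61448, 0.1108)–(-2.59407, -1.24923, 0.1108)  len=2.1897
  (v17,v20,v21) [+-+] → (-0.882047, -2.61448, 0.1108)–(-0.640643, -2.80698, 0.1108)  len=0.3088
  (v17,v21,v18) [++-] → (-1.27293, -0.921776, 0.1108)–(-1.51433, -0.729281, 0.1108)  len=0.3088
  (v18,v21,v22) [-+-] → (-1.27293, -0.921776, 0.1108)–(-0.374041, -1.63862, 0.1108)  len=1.1497
  (v20,v24,v21) [--+] → (1.49411, -2.31977, 0.1108)–(-0.640643, -2.80698, 0.1108)  len=2.1896
  (v21,v24,v25) [+-+] → (1.49411, -2.31977, 0.1108)–(1.79513, -2.25107, 0.1108)  len=0.3088
  (v21,v25,v22) [++-] → (-0.0730242, -1.56993, 0.1108)–(-0.374041, -1.63862, 0.1108)  len=0.3088
  (v22,v25,v26) [-+-] → (-0.0730242, -1.56993, 0.1108)–(1.04799, -1.31413, 0.1108)  len=1.1498
  (v24,v0,v25) [--+] → (2.74524, -0.278186, 0.1108)–(1.79513, -2.25107, 0.1108)  len=2.1897
  (v25,v0,v1) [+-+] → (2.74524, -0.278186, 0.1108)–(2.8792, 0, 0.1108)  len=0.3088
  (v25,v1,v26) [++-] → (1.18194, -1.03594, 0.1108)–(1.04799, -1.31413, 0.1108)  len=0.3088
  (v26,v1,v2) [-+-] → (1.18194, -1.03594, 0.1108)–(1.6808, 0, 0.1108)  len=1.1498

Chained into 2 loop(s):
  loop 1: 14 segments, perimeter = 17.4893
  loop 2: 14 segments, perimeter = 10.2098
Total perimeter = 27.699

loops=2 perimeter=27.699


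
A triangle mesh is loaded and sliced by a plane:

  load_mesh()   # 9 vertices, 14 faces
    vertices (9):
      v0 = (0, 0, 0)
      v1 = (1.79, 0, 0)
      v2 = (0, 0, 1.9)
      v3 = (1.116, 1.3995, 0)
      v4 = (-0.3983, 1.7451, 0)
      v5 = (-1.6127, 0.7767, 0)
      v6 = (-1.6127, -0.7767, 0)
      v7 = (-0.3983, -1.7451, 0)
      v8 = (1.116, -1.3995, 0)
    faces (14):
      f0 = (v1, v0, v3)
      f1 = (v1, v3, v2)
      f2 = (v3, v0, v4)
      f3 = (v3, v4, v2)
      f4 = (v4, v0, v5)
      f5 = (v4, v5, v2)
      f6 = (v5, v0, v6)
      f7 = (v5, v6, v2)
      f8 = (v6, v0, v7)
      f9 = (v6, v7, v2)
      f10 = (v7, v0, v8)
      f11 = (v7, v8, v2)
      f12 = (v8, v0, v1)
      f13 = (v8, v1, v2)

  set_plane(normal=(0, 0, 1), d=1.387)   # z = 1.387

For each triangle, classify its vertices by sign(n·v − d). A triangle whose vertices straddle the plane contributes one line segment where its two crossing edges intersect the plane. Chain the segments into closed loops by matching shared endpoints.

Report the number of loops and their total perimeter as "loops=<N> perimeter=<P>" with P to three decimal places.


Straddling triangles (7 of 14):
  (v1,v3,v2) [--+] → (0.30132, 0.377865, 1.387)–(0.4833, 0, 1.387)  len=0.4194
  (v3,v4,v2) [--+] → (-0.107541, 0.471177, 1.387)–(0.30132, 0.377865, 1.387)  len=0.4194
  (v4,v5,v2) [--+] → (-0.435429, 0.209709, 1.387)–(-0.107541, 0.471177, 1.387)  len=0.4194
  (v5,v6,v2) [--+] → (-0.435429, -0.209709, 1.387)–(-0.435429, 0.209709, 1.387)  len=0.4194
  (v6,v7,v2) [--+] → (-0.107541, -0.471177, 1.387)–(-0.435429, -0.209709, 1.387)  len=0.4194
  (v7,v8,v2) [--+] → (0.30132, -0.377865, 1.387)–(-0.107541, -0.471177, 1.387)  len=0.4194
  (v8,v1,v2) [--+] → (0.4833, 0, 1.387)–(0.30132, -0.377865, 1.387)  len=0.4194

Chained into 1 loop(s):
  loop 1: 7 segments, perimeter = 2.9357
Total perimeter = 2.936

loops=1 perimeter=2.936


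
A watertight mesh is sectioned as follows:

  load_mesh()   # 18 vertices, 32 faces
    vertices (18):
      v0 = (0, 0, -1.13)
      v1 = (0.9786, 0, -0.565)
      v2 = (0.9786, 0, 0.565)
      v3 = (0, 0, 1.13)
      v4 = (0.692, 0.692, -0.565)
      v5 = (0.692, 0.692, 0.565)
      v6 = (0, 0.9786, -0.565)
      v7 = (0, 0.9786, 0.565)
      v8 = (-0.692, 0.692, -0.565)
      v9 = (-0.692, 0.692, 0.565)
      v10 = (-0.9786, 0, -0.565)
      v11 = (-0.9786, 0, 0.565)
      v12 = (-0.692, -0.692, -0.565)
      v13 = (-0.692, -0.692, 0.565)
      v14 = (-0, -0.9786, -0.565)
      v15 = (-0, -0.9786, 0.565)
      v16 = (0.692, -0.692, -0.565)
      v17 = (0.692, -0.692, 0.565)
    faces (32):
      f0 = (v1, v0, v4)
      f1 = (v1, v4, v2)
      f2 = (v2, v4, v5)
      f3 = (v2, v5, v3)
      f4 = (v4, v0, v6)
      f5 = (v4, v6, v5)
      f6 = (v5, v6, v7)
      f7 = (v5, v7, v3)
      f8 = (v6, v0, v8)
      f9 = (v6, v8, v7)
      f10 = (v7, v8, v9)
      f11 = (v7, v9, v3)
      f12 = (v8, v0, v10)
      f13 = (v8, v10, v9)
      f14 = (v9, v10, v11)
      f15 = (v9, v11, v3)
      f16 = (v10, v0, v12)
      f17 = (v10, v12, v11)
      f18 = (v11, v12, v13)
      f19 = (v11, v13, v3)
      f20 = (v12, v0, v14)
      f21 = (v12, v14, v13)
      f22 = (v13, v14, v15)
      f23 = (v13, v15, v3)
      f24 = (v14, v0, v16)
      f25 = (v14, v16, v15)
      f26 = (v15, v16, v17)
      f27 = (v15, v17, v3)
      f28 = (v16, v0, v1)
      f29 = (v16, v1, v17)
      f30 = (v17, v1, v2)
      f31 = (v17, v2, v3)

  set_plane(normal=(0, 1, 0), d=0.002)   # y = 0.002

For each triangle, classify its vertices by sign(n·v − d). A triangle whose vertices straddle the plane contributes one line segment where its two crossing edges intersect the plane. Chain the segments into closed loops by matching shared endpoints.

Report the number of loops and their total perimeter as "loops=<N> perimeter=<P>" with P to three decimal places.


loops=1 perimeter=6.775

Straddling triangles (12 of 32):
  (v1,v0,v4) [--+] → (0.002, 0.002, -1.12837)–(0.977772, 0.002, -0.565)  len=1.1267
  (v1,v4,v2) [-+-] → (0.977772, 0.002, -0.565)–(0.977772, 0.002, 0.561734)  len=1.1267
  (v2,v4,v5) [-++] → (0.977772, 0.002, 0.561734)–(0.977772, 0.002, 0.565)  len=0.0033
  (v2,v5,v3) [-+-] → (0.977772, 0.002, 0.565)–(0.002, 0.002, 1.12837)  len=1.1267
  (v4,v0,v6) [+-+] → (0.002, 0.002, -1.12837)–(0, 0.002, -1.12885)  len=0.0021
  (v5,v7,v3) [++-] → (0, 0.002, 1.12885)–(0.002, 0.002, 1.12837)  len=0.0021
  (v6,v0,v8) [+-+] → (0, 0.002, -1.12885)–(-0.002, 0.002, -1.12837)  len=0.0021
  (v7,v9,v3) [++-] → (-0.002, 0.002, 1.12837)–(0, 0.002, 1.12885)  len=0.0021
  (v8,v0,v10) [+--] → (-0.002, 0.002, -1.12837)–(-0.977772, 0.002, -0.565)  len=1.1267
  (v8,v10,v9) [+-+] → (-0.977772, 0.002, -0.565)–(-0.977772, 0.002, -0.561734)  len=0.0033
  (v9,v10,v11) [+--] → (-0.977772, 0.002, -0.561734)–(-0.977772, 0.002, 0.565)  len=1.1267
  (v9,v11,v3) [+--] → (-0.977772, 0.002, 0.565)–(-0.002, 0.002, 1.12837)  len=1.1267

Chained into 1 loop(s):
  loop 1: 12 segments, perimeter = 6.7751
Total perimeter = 6.775


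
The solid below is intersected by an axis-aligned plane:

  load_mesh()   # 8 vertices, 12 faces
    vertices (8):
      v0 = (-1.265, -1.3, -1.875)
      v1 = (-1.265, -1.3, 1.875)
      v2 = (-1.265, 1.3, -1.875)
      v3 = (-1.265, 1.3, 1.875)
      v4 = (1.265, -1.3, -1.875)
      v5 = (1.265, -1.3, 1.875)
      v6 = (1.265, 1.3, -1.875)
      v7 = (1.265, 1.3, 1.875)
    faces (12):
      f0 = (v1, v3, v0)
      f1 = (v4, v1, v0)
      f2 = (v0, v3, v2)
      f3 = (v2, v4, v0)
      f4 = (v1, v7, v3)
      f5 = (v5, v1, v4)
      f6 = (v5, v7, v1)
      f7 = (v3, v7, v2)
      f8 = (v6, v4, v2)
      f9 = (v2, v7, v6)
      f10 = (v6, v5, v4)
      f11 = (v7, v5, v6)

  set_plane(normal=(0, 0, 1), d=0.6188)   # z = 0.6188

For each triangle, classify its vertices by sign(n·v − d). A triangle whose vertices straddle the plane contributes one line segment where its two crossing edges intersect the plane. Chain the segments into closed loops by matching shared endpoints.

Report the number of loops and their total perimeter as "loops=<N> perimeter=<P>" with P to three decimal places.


loops=1 perimeter=10.260

Straddling triangles (8 of 12):
  (v1,v3,v0) [++-] → (-1.265, 0.429035, 0.6188)–(-1.265, -1.3, 0.6188)  len=1.7290
  (v4,v1,v0) [-+-] → (-0.417484, -1.3, 0.6188)–(-1.265, -1.3, 0.6188)  len=0.8475
  (v0,v3,v2) [-+-] → (-1.265, 0.429035, 0.6188)–(-1.265, 1.3, 0.6188)  len=0.8710
  (v5,v1,v4) [++-] → (-0.417484, -1.3, 0.6188)–(1.265, -1.3, 0.6188)  len=1.6825
  (v3,v7,v2) [++-] → (0.417484, 1.3, 0.6188)–(-1.265, 1.3, 0.6188)  len=1.6825
  (v2,v7,v6) [-+-] → (0.417484, 1.3, 0.6188)–(1.265, 1.3, 0.6188)  len=0.8475
  (v6,v5,v4) [-+-] → (1.265, -0.429035, 0.6188)–(1.265, -1.3, 0.6188)  len=0.8710
  (v7,v5,v6) [++-] → (1.265, -0.429035, 0.6188)–(1.265, 1.3, 0.6188)  len=1.7290

Chained into 1 loop(s):
  loop 1: 8 segments, perimeter = 10.2600
Total perimeter = 10.260


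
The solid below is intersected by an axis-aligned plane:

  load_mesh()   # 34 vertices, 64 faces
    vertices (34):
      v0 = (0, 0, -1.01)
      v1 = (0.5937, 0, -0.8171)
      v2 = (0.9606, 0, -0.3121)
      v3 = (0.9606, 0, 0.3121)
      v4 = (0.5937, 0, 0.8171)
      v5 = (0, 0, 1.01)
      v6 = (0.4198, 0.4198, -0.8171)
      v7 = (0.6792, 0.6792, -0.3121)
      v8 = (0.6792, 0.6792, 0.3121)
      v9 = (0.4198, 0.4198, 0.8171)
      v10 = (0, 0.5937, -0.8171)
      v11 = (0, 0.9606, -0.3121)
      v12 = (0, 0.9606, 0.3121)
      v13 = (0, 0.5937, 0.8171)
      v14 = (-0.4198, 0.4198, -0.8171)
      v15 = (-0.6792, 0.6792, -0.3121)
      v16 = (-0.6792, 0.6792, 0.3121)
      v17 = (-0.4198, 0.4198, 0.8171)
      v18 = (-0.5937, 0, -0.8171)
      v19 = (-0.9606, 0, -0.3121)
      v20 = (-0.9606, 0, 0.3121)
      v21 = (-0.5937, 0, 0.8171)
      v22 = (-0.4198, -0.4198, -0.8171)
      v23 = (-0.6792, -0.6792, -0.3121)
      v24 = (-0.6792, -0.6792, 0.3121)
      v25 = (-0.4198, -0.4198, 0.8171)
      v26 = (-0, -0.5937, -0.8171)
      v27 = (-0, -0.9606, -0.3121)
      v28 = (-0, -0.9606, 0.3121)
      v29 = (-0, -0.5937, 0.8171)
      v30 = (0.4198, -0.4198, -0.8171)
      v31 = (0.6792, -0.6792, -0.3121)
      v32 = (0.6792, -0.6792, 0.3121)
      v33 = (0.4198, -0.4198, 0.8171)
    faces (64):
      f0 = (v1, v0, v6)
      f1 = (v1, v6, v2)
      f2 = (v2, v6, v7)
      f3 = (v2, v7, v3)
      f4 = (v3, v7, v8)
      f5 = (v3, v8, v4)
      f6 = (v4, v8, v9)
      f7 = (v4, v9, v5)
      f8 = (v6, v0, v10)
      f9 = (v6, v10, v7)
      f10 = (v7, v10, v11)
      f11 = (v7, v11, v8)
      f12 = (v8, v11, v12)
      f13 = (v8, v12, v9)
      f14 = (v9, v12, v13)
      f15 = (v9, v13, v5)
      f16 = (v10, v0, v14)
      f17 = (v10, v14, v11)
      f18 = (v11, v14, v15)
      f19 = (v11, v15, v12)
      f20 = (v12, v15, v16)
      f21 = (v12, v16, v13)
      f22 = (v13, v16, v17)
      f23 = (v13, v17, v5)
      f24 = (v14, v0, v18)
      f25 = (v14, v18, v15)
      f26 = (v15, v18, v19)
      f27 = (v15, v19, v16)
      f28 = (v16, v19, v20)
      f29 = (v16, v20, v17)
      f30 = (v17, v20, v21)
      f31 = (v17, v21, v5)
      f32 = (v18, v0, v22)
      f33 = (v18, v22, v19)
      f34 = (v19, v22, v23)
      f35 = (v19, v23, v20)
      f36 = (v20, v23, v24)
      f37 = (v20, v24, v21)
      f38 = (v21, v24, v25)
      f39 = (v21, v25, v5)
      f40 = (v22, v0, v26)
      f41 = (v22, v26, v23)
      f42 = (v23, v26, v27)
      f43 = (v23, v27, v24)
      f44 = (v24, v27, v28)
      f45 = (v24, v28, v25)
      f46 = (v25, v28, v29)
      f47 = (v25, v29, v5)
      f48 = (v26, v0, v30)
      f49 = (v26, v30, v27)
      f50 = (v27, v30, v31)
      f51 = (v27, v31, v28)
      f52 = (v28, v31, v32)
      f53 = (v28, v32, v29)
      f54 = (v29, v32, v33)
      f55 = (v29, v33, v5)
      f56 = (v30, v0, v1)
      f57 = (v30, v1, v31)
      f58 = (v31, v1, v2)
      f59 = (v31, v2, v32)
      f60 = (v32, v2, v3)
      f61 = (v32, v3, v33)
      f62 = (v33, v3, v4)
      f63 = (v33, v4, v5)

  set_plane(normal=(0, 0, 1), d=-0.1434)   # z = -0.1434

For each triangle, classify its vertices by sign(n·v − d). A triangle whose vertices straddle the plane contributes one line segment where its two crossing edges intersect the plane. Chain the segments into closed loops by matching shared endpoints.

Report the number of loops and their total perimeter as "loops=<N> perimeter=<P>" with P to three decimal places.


Straddling triangles (16 of 64):
  (v2,v7,v3) [--+] → (0.755253, 0.495635, -0.1434)–(0.9606, 0, -0.1434)  len=0.5365
  (v3,v7,v8) [+-+] → (0.755253, 0.495635, -0.1434)–(0.6792, 0.6792, -0.1434)  len=0.1987
  (v7,v11,v8) [--+] → (0.183565, 0.884547, -0.1434)–(0.6792, 0.6792, -0.1434)  len=0.5365
  (v8,v11,v12) [+-+] → (0.183565, 0.884547, -0.1434)–(0, 0.9606, -0.1434)  len=0.1987
  (v11,v15,v12) [--+] → (-0.495635, 0.755253, -0.1434)–(0, 0.9606, -0.1434)  len=0.5365
  (v12,v15,v16) [+-+] → (-0.495635, 0.755253, -0.1434)–(-0.6792, 0.6792, -0.1434)  len=0.1987
  (v15,v19,v16) [--+] → (-0.884547, 0.183565, -0.1434)–(-0.6792, 0.6792, -0.1434)  len=0.5365
  (v16,v19,v20) [+-+] → (-0.884547, 0.183565, -0.1434)–(-0.9606, 0, -0.1434)  len=0.1987
  (v19,v23,v20) [--+] → (-0.755253, -0.495635, -0.1434)–(-0.9606, 0, -0.1434)  len=0.5365
  (v20,v23,v24) [+-+] → (-0.755253, -0.495635, -0.1434)–(-0.6792, -0.6792, -0.1434)  len=0.1987
  (v23,v27,v24) [--+] → (-0.183565, -0.884547, -0.1434)–(-0.6792, -0.6792, -0.1434)  len=0.5365
  (v24,v27,v28) [+-+] → (-0.183565, -0.884547, -0.1434)–(0, -0.9606, -0.1434)  len=0.1987
  (v27,v31,v28) [--+] → (0.495635, -0.755253, -0.1434)–(0, -0.9606, -0.1434)  len=0.5365
  (v28,v31,v32) [+-+] → (0.495635, -0.755253, -0.1434)–(0.6792, -0.6792, -0.1434)  len=0.1987
  (v31,v2,v32) [--+] → (0.884547, -0.183565, -0.1434)–(0.6792, -0.6792, -0.1434)  len=0.5365
  (v32,v2,v3) [+-+] → (0.884547, -0.183565, -0.1434)–(0.9606, 0, -0.1434)  len=0.1987

Chained into 1 loop(s):
  loop 1: 16 segments, perimeter = 5.8815
Total perimeter = 5.881

loops=1 perimeter=5.881
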